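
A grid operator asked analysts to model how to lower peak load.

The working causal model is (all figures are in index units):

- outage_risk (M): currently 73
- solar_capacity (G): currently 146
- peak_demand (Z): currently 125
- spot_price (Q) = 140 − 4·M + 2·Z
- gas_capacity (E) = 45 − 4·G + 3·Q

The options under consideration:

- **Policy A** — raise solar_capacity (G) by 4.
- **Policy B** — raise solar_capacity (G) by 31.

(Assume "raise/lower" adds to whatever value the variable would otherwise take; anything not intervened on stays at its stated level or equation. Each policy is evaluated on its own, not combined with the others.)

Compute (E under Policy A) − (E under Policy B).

Policy A (G + 4):
  M = 73
  G = 146 + 4 = 150
  Z = 125
  Q = 140 − 4·73 + 2·125 = 98
  E = 45 − 4·150 + 3·98 = -261
Policy B (G + 31):
  M = 73
  G = 146 + 31 = 177
  Z = 125
  Q = 140 − 4·73 + 2·125 = 98
  E = 45 − 4·177 + 3·98 = -369
E: -261 − (-369) = 108

108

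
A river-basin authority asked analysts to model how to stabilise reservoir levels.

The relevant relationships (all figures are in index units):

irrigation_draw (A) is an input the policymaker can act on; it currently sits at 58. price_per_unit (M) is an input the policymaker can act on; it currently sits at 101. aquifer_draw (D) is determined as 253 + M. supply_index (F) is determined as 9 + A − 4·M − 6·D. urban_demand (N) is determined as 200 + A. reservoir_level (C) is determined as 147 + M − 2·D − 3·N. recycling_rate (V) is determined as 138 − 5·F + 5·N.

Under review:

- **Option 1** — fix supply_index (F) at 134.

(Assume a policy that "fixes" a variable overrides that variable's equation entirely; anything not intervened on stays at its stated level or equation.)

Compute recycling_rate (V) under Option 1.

Option 1 (F := 134):
  A = 58
  M = 101
  D = 253 + 101 = 354
  F = 134
  N = 200 + 58 = 258
  V = 138 − 5·134 + 5·258 = 758

758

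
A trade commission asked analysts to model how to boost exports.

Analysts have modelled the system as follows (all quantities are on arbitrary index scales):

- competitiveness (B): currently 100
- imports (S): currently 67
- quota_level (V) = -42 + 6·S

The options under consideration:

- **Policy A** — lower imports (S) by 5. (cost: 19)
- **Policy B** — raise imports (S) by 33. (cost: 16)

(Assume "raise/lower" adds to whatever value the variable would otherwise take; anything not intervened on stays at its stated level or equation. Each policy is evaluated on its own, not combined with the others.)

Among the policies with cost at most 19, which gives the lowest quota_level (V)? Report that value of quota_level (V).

330

Policy A (S − 5):
  S = 67 − 5 = 62
  V = -42 + 6·62 = 330
Policy B (S + 33):
  S = 67 + 33 = 100
  V = -42 + 6·100 = 558
Comparing — Policy A: V=330, Policy B: V=558. Lowest is 330 (Policy A).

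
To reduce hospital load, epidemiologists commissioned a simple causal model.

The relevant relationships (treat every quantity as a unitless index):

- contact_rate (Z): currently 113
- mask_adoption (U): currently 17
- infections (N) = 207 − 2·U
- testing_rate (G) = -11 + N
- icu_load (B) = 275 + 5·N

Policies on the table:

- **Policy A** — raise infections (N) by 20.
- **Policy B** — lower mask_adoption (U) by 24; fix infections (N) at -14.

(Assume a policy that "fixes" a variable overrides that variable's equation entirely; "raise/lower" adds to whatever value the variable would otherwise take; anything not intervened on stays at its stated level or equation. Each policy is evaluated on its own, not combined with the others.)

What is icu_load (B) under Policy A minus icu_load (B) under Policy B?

1035

Policy A (N + 20):
  U = 17
  N = 207 − 2·17 (+20 from intervention) = 193
  B = 275 + 5·193 = 1240
Policy B (U − 24, N := -14):
  U = 17 − 24 = -7
  N = -14
  B = 275 + 5·(-14) = 205
B: 1240 − 205 = 1035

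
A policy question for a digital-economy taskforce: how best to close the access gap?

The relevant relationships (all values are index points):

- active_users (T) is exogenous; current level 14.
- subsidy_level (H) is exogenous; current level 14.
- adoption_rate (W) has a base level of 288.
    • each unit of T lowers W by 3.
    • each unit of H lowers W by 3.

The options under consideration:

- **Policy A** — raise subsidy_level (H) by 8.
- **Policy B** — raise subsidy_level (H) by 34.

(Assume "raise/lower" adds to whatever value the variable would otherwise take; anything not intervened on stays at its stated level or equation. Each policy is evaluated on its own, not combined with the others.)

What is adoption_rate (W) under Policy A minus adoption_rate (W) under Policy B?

Policy A (H + 8):
  T = 14
  H = 14 + 8 = 22
  W = 288 − 3·14 − 3·22 = 180
Policy B (H + 34):
  T = 14
  H = 14 + 34 = 48
  W = 288 − 3·14 − 3·48 = 102
W: 180 − 102 = 78

78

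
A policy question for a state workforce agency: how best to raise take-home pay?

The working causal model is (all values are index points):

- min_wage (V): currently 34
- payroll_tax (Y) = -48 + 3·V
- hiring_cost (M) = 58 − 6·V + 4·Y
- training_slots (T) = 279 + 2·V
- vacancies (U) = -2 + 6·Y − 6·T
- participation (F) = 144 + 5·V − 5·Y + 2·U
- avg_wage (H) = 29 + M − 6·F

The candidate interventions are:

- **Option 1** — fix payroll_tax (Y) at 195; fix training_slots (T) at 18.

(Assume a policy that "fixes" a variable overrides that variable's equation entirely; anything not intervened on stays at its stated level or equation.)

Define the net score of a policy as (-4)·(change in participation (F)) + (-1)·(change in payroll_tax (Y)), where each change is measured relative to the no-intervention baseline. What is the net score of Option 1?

-19881

Baseline:
  V = 34
  Y = -48 + 3·34 = 54
  T = 279 + 2·34 = 347
  U = -2 + 6·54 − 6·347 = -1760
  F = 144 + 5·34 − 5·54 + 2·(-1760) = -3476
Option 1 (Y := 195, T := 18):
  V = 34
  Y = 195
  T = 18
  U = -2 + 6·195 − 6·18 = 1060
  F = 144 + 5·34 − 5·195 + 2·1060 = 1459
ΔF = 1459 − (-3476) = 4935; ΔY = 195 − 54 = 141
Score = (-4)·4935 + (-1)·141 = -19881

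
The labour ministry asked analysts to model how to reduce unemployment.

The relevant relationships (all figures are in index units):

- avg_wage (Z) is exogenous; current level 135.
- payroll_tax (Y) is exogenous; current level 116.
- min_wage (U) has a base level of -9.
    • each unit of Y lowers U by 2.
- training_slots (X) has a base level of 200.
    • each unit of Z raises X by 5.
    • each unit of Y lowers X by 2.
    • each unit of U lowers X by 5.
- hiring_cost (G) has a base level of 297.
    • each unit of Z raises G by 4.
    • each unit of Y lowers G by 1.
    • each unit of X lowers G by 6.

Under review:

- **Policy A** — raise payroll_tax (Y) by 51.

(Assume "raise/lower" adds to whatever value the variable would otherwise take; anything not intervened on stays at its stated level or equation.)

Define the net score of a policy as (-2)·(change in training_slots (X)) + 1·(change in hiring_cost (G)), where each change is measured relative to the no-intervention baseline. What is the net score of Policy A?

Baseline:
  Z = 135
  Y = 116
  U = -9 − 2·116 = -241
  X = 200 + 5·135 − 2·116 − 5·(-241) = 1848
  G = 297 + 4·135 − 116 − 6·1848 = -10367
Policy A (Y + 51):
  Z = 135
  Y = 116 + 51 = 167
  U = -9 − 2·167 = -343
  X = 200 + 5·135 − 2·167 − 5·(-343) = 2256
  G = 297 + 4·135 − 167 − 6·2256 = -12866
ΔX = 2256 − 1848 = 408; ΔG = -12866 − (-10367) = -2499
Score = (-2)·408 + 1·(-2499) = -3315

-3315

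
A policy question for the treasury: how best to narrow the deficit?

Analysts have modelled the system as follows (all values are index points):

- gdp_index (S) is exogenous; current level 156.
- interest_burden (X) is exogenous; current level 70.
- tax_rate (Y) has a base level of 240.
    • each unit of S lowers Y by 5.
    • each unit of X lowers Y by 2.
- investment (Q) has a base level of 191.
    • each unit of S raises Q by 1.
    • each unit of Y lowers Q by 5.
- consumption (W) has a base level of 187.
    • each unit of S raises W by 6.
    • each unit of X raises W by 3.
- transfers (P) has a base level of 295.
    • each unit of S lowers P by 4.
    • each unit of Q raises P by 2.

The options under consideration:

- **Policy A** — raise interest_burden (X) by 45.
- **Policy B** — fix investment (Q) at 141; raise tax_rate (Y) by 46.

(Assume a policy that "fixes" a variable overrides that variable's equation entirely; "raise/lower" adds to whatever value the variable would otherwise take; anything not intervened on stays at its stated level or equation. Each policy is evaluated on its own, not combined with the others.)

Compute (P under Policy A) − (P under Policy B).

8112

Policy A (X + 45):
  S = 156
  X = 70 + 45 = 115
  Y = 240 − 5·156 − 2·115 = -770
  Q = 191 + 156 − 5·(-770) = 4197
  P = 295 − 4·156 + 2·4197 = 8065
Policy B (Q := 141, Y + 46):
  S = 156
  X = 70
  Y = 240 − 5·156 − 2·70 (+46 from intervention) = -634
  Q = 141
  P = 295 − 4·156 + 2·141 = -47
P: 8065 − (-47) = 8112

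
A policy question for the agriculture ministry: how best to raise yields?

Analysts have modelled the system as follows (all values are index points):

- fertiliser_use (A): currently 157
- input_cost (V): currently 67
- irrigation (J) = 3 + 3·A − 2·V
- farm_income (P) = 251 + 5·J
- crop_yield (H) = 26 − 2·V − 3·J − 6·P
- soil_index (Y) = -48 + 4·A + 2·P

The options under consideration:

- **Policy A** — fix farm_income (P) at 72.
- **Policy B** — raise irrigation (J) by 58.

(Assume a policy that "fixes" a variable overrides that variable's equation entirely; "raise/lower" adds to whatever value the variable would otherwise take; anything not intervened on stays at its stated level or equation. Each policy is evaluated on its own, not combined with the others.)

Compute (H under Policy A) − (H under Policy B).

Policy A (P := 72):
  A = 157
  V = 67
  J = 3 + 3·157 − 2·67 = 340
  P = 72
  H = 26 − 2·67 − 3·340 − 6·72 = -1560
Policy B (J + 58):
  A = 157
  V = 67
  J = 3 + 3·157 − 2·67 (+58 from intervention) = 398
  P = 251 + 5·398 = 2241
  H = 26 − 2·67 − 3·398 − 6·2241 = -14748
H: -1560 − (-14748) = 13188

13188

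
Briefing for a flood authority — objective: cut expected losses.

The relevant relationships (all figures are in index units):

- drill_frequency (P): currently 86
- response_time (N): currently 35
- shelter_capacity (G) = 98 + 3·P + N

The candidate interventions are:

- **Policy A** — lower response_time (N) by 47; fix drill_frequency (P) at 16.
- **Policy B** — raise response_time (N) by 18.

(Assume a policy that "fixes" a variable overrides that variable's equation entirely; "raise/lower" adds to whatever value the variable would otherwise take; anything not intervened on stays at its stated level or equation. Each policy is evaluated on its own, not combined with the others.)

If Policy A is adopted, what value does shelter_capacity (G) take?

Policy A (N − 47, P := 16):
  P = 16
  N = 35 − 47 = -12
  G = 98 + 3·16 + (-12) = 134

134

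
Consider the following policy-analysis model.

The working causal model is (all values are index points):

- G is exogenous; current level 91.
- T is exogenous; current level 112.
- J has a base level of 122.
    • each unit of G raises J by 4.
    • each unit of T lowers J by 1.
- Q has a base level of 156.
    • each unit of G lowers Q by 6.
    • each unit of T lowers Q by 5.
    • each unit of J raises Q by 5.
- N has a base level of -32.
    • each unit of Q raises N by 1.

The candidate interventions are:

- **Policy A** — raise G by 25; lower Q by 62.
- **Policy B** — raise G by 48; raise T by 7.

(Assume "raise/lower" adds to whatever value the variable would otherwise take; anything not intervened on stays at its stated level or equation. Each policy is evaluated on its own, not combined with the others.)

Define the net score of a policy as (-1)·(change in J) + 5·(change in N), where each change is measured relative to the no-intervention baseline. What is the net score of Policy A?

1340

Baseline:
  G = 91
  T = 112
  J = 122 + 4·91 − 112 = 374
  Q = 156 − 6·91 − 5·112 + 5·374 = 920
  N = -32 + 920 = 888
Policy A (G + 25, Q − 62):
  G = 91 + 25 = 116
  T = 112
  J = 122 + 4·116 − 112 = 474
  Q = 156 − 6·116 − 5·112 + 5·474 (−62 from intervention) = 1208
  N = -32 + 1208 = 1176
ΔJ = 474 − 374 = 100; ΔN = 1176 − 888 = 288
Score = (-1)·100 + 5·288 = 1340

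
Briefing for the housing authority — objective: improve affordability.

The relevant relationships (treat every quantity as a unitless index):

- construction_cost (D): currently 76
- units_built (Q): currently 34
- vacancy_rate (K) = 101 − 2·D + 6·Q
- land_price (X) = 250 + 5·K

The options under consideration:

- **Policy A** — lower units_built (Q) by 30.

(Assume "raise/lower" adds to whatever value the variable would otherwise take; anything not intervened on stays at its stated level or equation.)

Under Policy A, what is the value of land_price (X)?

115

Policy A (Q − 30):
  D = 76
  Q = 34 − 30 = 4
  K = 101 − 2·76 + 6·4 = -27
  X = 250 + 5·(-27) = 115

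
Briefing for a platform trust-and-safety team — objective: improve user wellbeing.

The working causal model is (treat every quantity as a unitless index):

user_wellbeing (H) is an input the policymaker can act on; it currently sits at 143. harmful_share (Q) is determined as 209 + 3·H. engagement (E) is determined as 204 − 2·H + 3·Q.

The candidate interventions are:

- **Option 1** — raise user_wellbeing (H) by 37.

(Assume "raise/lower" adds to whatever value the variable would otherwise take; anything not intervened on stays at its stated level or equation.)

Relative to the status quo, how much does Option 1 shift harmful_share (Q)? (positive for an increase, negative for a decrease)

111

Baseline:
  H = 143
  Q = 209 + 3·143 = 638
Option 1 (H + 37):
  H = 143 + 37 = 180
  Q = 209 + 3·180 = 749
Change in Q: 749 − 638 = 111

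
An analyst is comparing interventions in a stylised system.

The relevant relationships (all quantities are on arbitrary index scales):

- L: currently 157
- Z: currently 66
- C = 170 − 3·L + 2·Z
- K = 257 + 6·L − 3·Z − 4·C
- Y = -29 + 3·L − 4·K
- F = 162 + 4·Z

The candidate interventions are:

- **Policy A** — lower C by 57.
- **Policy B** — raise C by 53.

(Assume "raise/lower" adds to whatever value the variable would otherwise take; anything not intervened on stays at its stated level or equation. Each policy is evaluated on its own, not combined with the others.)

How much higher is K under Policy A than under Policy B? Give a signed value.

440

Policy A (C − 57):
  L = 157
  Z = 66
  C = 170 − 3·157 + 2·66 (−57 from intervention) = -226
  K = 257 + 6·157 − 3·66 − 4·(-226) = 1905
Policy B (C + 53):
  L = 157
  Z = 66
  C = 170 − 3·157 + 2·66 (+53 from intervention) = -116
  K = 257 + 6·157 − 3·66 − 4·(-116) = 1465
K: 1905 − 1465 = 440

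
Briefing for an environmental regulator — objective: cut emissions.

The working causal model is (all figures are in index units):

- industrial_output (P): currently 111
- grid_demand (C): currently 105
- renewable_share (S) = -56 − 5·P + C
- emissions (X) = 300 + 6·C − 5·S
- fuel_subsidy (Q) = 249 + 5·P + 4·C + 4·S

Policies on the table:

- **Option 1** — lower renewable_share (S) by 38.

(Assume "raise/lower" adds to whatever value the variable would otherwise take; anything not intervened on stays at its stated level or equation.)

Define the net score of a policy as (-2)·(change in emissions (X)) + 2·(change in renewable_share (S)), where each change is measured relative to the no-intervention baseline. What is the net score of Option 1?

Baseline:
  P = 111
  C = 105
  S = -56 − 5·111 + 105 = -506
  X = 300 + 6·105 − 5·(-506) = 3460
Option 1 (S − 38):
  P = 111
  C = 105
  S = -56 − 5·111 + 105 (−38 from intervention) = -544
  X = 300 + 6·105 − 5·(-544) = 3650
ΔX = 3650 − 3460 = 190; ΔS = -544 − (-506) = -38
Score = (-2)·190 + 2·(-38) = -456

-456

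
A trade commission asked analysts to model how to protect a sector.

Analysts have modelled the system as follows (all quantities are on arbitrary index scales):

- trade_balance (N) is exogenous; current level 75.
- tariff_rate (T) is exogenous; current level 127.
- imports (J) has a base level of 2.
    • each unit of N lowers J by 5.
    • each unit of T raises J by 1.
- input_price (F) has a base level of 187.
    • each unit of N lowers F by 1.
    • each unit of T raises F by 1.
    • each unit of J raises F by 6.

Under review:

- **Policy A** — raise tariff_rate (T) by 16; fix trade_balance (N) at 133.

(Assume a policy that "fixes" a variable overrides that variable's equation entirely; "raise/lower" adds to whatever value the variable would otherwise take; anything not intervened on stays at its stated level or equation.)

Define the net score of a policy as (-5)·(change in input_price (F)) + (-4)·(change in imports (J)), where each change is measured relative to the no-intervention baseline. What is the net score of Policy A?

9526

Baseline:
  N = 75
  T = 127
  J = 2 − 5·75 + 127 = -246
  F = 187 − 75 + 127 + 6·(-246) = -1237
Policy A (T + 16, N := 133):
  N = 133
  T = 127 + 16 = 143
  J = 2 − 5·133 + 143 = -520
  F = 187 − 133 + 143 + 6·(-520) = -2923
ΔF = -2923 − (-1237) = -1686; ΔJ = -520 − (-246) = -274
Score = (-5)·(-1686) + (-4)·(-274) = 9526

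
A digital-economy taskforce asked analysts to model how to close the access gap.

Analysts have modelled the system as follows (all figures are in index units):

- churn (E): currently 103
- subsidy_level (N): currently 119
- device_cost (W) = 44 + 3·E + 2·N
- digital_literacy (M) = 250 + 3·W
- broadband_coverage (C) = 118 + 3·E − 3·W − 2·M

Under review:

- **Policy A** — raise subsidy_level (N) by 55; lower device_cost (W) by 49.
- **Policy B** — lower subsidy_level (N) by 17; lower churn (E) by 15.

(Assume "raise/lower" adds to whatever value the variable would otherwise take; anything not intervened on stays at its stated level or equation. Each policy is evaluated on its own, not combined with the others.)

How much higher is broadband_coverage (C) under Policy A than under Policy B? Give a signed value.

-1215

Policy A (N + 55, W − 49):
  E = 103
  N = 119 + 55 = 174
  W = 44 + 3·103 + 2·174 (−49 from intervention) = 652
  M = 250 + 3·652 = 2206
  C = 118 + 3·103 − 3·652 − 2·2206 = -5941
Policy B (N − 17, E − 15):
  E = 103 − 15 = 88
  N = 119 − 17 = 102
  W = 44 + 3·88 + 2·102 = 512
  M = 250 + 3·512 = 1786
  C = 118 + 3·88 − 3·512 − 2·1786 = -4726
C: -5941 − (-4726) = -1215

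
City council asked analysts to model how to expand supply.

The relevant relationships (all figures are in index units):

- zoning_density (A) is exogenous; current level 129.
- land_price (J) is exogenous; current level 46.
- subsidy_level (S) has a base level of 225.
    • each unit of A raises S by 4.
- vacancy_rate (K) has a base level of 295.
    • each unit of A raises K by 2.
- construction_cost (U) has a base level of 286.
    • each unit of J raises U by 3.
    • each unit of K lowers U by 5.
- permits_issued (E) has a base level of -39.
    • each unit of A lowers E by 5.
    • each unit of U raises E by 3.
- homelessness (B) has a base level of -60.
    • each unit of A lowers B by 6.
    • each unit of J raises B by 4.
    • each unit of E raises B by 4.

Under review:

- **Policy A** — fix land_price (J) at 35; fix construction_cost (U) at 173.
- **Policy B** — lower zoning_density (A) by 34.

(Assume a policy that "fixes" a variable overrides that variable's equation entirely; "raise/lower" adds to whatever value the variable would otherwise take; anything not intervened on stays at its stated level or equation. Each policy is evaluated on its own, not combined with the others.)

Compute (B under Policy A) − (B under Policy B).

Policy A (J := 35, U := 173):
  A = 129
  J = 35
  K = 295 + 2·129 = 553
  U = 173
  E = -39 − 5·129 + 3·173 = -165
  B = -60 − 6·129 + 4·35 + 4·(-165) = -1354
Policy B (A − 34):
  A = 129 − 34 = 95
  J = 46
  K = 295 + 2·95 = 485
  U = 286 + 3·46 − 5·485 = -2001
  E = -39 − 5·95 + 3·(-2001) = -6517
  B = -60 − 6·95 + 4·46 + 4·(-6517) = -26514
B: -1354 − (-26514) = 25160

25160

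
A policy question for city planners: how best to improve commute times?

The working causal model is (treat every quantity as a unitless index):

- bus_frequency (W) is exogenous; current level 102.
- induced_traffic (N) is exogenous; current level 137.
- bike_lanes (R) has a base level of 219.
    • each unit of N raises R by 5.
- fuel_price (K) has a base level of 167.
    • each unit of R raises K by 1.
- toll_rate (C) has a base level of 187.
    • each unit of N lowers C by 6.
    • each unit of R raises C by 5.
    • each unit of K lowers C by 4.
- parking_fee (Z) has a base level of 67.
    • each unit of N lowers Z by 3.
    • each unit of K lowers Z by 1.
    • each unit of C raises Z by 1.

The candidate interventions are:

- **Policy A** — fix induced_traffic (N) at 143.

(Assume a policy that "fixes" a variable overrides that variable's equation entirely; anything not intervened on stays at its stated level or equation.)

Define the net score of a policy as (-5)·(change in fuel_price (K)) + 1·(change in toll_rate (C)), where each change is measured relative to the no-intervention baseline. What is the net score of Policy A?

Baseline:
  N = 137
  R = 219 + 5·137 = 904
  K = 167 + 904 = 1071
  C = 187 − 6·137 + 5·904 − 4·1071 = -399
Policy A (N := 143):
  N = 143
  R = 219 + 5·143 = 934
  K = 167 + 934 = 1101
  C = 187 − 6·143 + 5·934 − 4·1101 = -405
ΔK = 1101 − 1071 = 30; ΔC = -405 − (-399) = -6
Score = (-5)·30 + 1·(-6) = -156

-156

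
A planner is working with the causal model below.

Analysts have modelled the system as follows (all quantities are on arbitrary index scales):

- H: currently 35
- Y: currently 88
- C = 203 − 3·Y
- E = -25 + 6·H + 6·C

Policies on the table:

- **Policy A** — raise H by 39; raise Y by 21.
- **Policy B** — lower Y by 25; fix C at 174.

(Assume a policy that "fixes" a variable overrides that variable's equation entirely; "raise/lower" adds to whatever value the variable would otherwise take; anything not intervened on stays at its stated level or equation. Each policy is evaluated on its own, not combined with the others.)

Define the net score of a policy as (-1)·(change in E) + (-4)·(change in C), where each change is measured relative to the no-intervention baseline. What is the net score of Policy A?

396

Baseline:
  H = 35
  Y = 88
  C = 203 − 3·88 = -61
  E = -25 + 6·35 + 6·(-61) = -181
Policy A (H + 39, Y + 21):
  H = 35 + 39 = 74
  Y = 88 + 21 = 109
  C = 203 − 3·109 = -124
  E = -25 + 6·74 + 6·(-124) = -325
ΔE = -325 − (-181) = -144; ΔC = -124 − (-61) = -63
Score = (-1)·(-144) + (-4)·(-63) = 396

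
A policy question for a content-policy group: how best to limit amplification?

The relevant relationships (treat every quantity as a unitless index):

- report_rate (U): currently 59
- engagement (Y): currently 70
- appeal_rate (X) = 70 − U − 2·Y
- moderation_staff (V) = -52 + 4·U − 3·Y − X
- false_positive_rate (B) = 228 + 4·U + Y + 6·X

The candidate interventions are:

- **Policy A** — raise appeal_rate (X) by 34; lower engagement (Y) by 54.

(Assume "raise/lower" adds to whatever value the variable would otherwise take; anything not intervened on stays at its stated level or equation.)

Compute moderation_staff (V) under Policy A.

Policy A (X + 34, Y − 54):
  U = 59
  Y = 70 − 54 = 16
  X = 70 − 59 − 2·16 (+34 from intervention) = 13
  V = -52 + 4·59 − 3·16 − 13 = 123

123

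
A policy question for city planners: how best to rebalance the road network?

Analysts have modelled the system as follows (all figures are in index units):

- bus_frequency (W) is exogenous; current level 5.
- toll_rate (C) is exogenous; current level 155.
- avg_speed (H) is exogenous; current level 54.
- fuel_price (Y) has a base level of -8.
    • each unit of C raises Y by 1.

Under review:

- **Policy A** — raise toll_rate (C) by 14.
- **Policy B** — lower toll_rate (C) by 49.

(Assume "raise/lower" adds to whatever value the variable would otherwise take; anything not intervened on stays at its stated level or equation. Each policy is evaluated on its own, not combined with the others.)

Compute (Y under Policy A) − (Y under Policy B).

63

Policy A (C + 14):
  C = 155 + 14 = 169
  Y = -8 + 169 = 161
Policy B (C − 49):
  C = 155 − 49 = 106
  Y = -8 + 106 = 98
Y: 161 − 98 = 63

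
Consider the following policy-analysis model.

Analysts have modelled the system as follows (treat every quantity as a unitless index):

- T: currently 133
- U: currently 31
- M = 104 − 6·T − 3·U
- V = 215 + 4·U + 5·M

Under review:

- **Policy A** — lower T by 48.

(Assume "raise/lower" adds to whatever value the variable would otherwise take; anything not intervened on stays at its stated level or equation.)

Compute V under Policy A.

-2156

Policy A (T − 48):
  T = 133 − 48 = 85
  U = 31
  M = 104 − 6·85 − 3·31 = -499
  V = 215 + 4·31 + 5·(-499) = -2156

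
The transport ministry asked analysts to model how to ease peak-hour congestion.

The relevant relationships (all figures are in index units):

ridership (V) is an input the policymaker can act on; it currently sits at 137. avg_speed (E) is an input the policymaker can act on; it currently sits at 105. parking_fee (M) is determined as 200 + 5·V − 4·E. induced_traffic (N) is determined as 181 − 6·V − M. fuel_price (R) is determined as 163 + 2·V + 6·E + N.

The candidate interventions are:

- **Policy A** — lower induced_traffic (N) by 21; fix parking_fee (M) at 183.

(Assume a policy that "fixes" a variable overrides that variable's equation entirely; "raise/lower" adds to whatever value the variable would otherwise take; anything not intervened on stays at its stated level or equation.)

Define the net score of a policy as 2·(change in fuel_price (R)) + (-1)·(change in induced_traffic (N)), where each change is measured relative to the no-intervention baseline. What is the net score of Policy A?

Baseline:
  V = 137
  E = 105
  M = 200 + 5·137 − 4·105 = 465
  N = 181 − 6·137 − 465 = -1106
  R = 163 + 2·137 + 6·105 + (-1106) = -39
Policy A (N − 21, M := 183):
  V = 137
  E = 105
  M = 183
  N = 181 − 6·137 − 183 (−21 from intervention) = -845
  R = 163 + 2·137 + 6·105 + (-845) = 222
ΔR = 222 − (-39) = 261; ΔN = -845 − (-1106) = 261
Score = 2·261 + (-1)·261 = 261

261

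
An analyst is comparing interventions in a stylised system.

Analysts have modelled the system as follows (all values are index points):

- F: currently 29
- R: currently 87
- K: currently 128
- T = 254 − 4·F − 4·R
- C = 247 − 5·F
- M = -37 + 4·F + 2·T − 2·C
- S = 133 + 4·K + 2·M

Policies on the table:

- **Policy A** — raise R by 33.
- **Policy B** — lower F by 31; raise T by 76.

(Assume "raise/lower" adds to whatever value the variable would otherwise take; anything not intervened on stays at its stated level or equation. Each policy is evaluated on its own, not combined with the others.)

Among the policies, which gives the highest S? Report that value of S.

-513

Policy A (R + 33):
  F = 29
  R = 87 + 33 = 120
  K = 128
  T = 254 − 4·29 − 4·120 = -342
  C = 247 − 5·29 = 102
  M = -37 + 4·29 + 2·(-342) − 2·102 = -809
  S = 133 + 4·128 + 2·(-809) = -973
Policy B (F − 31, T + 76):
  F = 29 − 31 = -2
  R = 87
  K = 128
  T = 254 − 4·(-2) − 4·87 (+76 from intervention) = -10
  C = 247 − 5·(-2) = 257
  M = -37 + 4·(-2) + 2·(-10) − 2·257 = -579
  S = 133 + 4·128 + 2·(-579) = -513
Comparing — Policy A: S=-973, Policy B: S=-513. Highest is -513 (Policy B).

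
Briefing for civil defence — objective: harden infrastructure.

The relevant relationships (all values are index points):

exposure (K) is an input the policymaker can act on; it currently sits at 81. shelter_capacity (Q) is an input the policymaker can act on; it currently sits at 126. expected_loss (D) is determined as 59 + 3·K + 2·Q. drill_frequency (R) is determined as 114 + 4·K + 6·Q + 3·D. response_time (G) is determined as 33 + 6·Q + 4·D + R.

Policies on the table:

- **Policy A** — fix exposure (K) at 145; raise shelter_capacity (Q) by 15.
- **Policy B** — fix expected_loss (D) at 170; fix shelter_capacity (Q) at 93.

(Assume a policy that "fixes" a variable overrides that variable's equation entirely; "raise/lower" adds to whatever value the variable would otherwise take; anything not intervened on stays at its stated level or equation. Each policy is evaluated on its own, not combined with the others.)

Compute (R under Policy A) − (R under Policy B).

2362

Policy A (K := 145, Q + 15):
  K = 145
  Q = 126 + 15 = 141
  D = 59 + 3·145 + 2·141 = 776
  R = 114 + 4·145 + 6·141 + 3·776 = 3868
Policy B (D := 170, Q := 93):
  K = 81
  Q = 93
  D = 170
  R = 114 + 4·81 + 6·93 + 3·170 = 1506
R: 3868 − 1506 = 2362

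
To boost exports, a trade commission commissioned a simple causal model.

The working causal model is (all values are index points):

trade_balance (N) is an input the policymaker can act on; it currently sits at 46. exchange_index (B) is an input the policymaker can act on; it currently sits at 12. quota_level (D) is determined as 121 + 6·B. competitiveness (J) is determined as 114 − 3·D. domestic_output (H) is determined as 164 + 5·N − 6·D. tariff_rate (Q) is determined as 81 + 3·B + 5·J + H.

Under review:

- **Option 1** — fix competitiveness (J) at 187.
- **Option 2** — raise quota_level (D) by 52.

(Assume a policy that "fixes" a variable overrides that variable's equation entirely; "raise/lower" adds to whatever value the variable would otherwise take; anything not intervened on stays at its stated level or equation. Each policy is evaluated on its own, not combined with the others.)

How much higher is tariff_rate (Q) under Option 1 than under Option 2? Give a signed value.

4352

Option 1 (J := 187):
  N = 46
  B = 12
  D = 121 + 6·12 = 193
  J = 187
  H = 164 + 5·46 − 6·193 = -764
  Q = 81 + 3·12 + 5·187 + (-764) = 288
Option 2 (D + 52):
  N = 46
  B = 12
  D = 121 + 6·12 (+52 from intervention) = 245
  J = 114 − 3·245 = -621
  H = 164 + 5·46 − 6·245 = -1076
  Q = 81 + 3·12 + 5·(-621) + (-1076) = -4064
Q: 288 − (-4064) = 4352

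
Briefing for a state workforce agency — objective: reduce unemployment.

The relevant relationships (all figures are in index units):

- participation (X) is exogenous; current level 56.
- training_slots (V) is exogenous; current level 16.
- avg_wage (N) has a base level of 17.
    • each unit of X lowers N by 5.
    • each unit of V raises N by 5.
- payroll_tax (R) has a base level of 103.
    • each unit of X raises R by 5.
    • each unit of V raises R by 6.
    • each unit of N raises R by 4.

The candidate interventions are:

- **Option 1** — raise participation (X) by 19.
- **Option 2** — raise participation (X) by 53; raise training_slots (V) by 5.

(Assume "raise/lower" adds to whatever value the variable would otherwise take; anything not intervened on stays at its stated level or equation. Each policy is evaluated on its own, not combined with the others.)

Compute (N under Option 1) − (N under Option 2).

145

Option 1 (X + 19):
  X = 56 + 19 = 75
  V = 16
  N = 17 − 5·75 + 5·16 = -278
Option 2 (X + 53, V + 5):
  X = 56 + 53 = 109
  V = 16 + 5 = 21
  N = 17 − 5·109 + 5·21 = -423
N: -278 − (-423) = 145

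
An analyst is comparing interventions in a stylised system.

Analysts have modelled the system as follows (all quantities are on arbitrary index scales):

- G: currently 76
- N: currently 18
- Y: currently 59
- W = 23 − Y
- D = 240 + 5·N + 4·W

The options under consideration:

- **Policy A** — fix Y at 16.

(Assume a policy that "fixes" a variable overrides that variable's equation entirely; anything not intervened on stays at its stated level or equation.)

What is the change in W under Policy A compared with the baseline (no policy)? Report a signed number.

Baseline:
  Y = 59
  W = 23 − 59 = -36
Policy A (Y := 16):
  Y = 16
  W = 23 − 16 = 7
Change in W: 7 − (-36) = 43

43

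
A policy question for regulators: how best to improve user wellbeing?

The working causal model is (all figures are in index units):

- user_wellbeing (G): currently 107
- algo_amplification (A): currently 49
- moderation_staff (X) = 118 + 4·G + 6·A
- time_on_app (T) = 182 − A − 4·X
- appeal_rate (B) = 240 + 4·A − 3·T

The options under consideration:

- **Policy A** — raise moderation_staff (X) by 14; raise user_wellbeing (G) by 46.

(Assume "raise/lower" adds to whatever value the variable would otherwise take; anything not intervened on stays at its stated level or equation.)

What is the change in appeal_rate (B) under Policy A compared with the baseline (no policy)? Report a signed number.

Baseline:
  G = 107
  A = 49
  X = 118 + 4·107 + 6·49 = 840
  T = 182 − 49 − 4·840 = -3227
  B = 240 + 4·49 − 3·(-3227) = 10117
Policy A (X + 14, G + 46):
  G = 107 + 46 = 153
  A = 49
  X = 118 + 4·153 + 6·49 (+14 from intervention) = 1038
  T = 182 − 49 − 4·1038 = -4019
  B = 240 + 4·49 − 3·(-4019) = 12493
Change in B: 12493 − 10117 = 2376

2376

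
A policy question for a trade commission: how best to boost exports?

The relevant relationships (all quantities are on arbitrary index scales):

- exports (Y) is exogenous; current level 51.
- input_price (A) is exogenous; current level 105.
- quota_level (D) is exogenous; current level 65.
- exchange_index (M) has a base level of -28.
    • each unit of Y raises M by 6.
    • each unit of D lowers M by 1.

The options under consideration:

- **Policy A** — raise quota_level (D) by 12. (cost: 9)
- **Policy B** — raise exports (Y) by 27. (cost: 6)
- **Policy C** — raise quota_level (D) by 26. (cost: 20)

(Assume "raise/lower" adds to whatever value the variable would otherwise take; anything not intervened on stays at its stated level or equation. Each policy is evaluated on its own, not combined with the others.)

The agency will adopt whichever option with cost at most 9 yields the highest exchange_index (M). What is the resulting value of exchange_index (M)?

375

Policy A (D + 12):
  Y = 51
  D = 65 + 12 = 77
  M = -28 + 6·51 − 77 = 201
Policy B (Y + 27):
  Y = 51 + 27 = 78
  D = 65
  M = -28 + 6·78 − 65 = 375
Comparing — Policy A: M=201, Policy B: M=375. Highest is 375 (Policy B).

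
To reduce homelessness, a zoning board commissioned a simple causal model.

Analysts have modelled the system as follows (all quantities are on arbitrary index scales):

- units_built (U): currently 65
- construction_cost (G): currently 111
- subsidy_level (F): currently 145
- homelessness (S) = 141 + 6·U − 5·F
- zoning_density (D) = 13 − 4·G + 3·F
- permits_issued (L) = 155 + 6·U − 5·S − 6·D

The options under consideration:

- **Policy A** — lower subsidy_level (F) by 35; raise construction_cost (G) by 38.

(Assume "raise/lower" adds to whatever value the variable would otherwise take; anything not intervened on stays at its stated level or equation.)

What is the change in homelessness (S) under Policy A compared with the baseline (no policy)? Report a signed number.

Baseline:
  U = 65
  F = 145
  S = 141 + 6·65 − 5·145 = -194
Policy A (F − 35, G + 38):
  U = 65
  F = 145 − 35 = 110
  S = 141 + 6·65 − 5·110 = -19
Change in S: -19 − (-194) = 175

175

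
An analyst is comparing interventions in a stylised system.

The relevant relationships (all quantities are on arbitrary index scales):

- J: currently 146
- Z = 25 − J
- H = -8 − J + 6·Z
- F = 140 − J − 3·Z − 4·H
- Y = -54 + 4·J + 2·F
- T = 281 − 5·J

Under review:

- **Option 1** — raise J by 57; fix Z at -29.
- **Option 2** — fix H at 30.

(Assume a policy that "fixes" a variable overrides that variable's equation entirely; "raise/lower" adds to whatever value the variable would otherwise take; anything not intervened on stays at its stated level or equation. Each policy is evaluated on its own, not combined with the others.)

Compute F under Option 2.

237

Option 2 (H := 30):
  J = 146
  Z = 25 − 146 = -121
  H = 30
  F = 140 − 146 − 3·(-121) − 4·30 = 237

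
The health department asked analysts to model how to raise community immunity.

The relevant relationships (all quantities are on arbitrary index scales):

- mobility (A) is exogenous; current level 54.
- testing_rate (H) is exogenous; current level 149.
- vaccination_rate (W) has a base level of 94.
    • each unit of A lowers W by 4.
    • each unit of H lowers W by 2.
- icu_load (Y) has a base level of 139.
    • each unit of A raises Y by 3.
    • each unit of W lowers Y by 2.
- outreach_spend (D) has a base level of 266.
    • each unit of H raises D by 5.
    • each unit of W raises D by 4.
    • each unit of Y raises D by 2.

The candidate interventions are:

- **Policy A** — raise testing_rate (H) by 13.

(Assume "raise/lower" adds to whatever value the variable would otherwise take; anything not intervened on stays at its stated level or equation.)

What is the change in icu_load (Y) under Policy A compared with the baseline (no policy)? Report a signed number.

Baseline:
  A = 54
  H = 149
  W = 94 − 4·54 − 2·149 = -420
  Y = 139 + 3·54 − 2·(-420) = 1141
Policy A (H + 13):
  A = 54
  H = 149 + 13 = 162
  W = 94 − 4·54 − 2·162 = -446
  Y = 139 + 3·54 − 2·(-446) = 1193
Change in Y: 1193 − 1141 = 52

52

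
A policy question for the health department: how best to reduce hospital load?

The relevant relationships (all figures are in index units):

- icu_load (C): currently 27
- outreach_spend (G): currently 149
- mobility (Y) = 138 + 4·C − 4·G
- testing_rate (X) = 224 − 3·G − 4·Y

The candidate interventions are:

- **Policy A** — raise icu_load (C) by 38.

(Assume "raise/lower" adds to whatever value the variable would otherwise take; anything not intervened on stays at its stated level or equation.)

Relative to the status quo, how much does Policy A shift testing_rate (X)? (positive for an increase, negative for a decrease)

Baseline:
  C = 27
  G = 149
  Y = 138 + 4·27 − 4·149 = -350
  X = 224 − 3·149 − 4·(-350) = 1177
Policy A (C + 38):
  C = 27 + 38 = 65
  G = 149
  Y = 138 + 4·65 − 4·149 = -198
  X = 224 − 3·149 − 4·(-198) = 569
Change in X: 569 − 1177 = -608

-608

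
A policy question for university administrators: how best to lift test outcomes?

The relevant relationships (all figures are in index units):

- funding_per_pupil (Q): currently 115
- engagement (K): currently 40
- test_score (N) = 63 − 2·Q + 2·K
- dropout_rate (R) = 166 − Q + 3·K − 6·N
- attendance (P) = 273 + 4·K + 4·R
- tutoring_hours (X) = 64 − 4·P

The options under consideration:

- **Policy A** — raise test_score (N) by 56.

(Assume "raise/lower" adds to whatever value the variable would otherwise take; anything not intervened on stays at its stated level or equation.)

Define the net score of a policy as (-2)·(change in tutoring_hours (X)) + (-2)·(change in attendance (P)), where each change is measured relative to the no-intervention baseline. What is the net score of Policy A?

Baseline:
  Q = 115
  K = 40
  N = 63 − 2·115 + 2·40 = -87
  R = 166 − 115 + 3·40 − 6·(-87) = 693
  P = 273 + 4·40 + 4·693 = 3205
  X = 64 − 4·3205 = -12756
Policy A (N + 56):
  Q = 115
  K = 40
  N = 63 − 2·115 + 2·40 (+56 from intervention) = -31
  R = 166 − 115 + 3·40 − 6·(-31) = 357
  P = 273 + 4·40 + 4·357 = 1861
  X = 64 − 4·1861 = -7380
ΔX = -7380 − (-12756) = 5376; ΔP = 1861 − 3205 = -1344
Score = (-2)·5376 + (-2)·(-1344) = -8064

-8064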